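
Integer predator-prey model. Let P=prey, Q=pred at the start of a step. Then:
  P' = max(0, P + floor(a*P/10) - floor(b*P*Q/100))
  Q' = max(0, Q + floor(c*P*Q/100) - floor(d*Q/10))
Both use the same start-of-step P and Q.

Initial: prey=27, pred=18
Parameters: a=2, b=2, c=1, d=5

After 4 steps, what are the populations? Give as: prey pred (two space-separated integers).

Answer: 25 4

Derivation:
Step 1: prey: 27+5-9=23; pred: 18+4-9=13
Step 2: prey: 23+4-5=22; pred: 13+2-6=9
Step 3: prey: 22+4-3=23; pred: 9+1-4=6
Step 4: prey: 23+4-2=25; pred: 6+1-3=4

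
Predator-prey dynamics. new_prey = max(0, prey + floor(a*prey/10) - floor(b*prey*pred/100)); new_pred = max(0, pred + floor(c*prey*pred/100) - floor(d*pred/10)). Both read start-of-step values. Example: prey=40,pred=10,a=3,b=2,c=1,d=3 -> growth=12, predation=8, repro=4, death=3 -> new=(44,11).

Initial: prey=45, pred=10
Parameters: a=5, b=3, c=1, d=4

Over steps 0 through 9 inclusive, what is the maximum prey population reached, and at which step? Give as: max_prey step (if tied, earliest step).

Answer: 83 4

Derivation:
Step 1: prey: 45+22-13=54; pred: 10+4-4=10
Step 2: prey: 54+27-16=65; pred: 10+5-4=11
Step 3: prey: 65+32-21=76; pred: 11+7-4=14
Step 4: prey: 76+38-31=83; pred: 14+10-5=19
Step 5: prey: 83+41-47=77; pred: 19+15-7=27
Step 6: prey: 77+38-62=53; pred: 27+20-10=37
Step 7: prey: 53+26-58=21; pred: 37+19-14=42
Step 8: prey: 21+10-26=5; pred: 42+8-16=34
Step 9: prey: 5+2-5=2; pred: 34+1-13=22
Max prey = 83 at step 4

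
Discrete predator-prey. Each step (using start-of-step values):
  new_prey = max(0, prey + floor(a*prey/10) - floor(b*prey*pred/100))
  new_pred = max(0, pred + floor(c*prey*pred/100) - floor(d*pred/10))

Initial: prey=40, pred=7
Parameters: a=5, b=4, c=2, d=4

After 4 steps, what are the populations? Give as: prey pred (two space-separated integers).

Answer: 24 39

Derivation:
Step 1: prey: 40+20-11=49; pred: 7+5-2=10
Step 2: prey: 49+24-19=54; pred: 10+9-4=15
Step 3: prey: 54+27-32=49; pred: 15+16-6=25
Step 4: prey: 49+24-49=24; pred: 25+24-10=39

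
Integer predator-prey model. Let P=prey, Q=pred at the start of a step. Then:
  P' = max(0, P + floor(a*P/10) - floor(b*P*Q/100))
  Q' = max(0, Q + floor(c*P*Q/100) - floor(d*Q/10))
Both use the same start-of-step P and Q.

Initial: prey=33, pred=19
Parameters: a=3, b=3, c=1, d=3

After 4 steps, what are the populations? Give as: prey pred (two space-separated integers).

Step 1: prey: 33+9-18=24; pred: 19+6-5=20
Step 2: prey: 24+7-14=17; pred: 20+4-6=18
Step 3: prey: 17+5-9=13; pred: 18+3-5=16
Step 4: prey: 13+3-6=10; pred: 16+2-4=14

Answer: 10 14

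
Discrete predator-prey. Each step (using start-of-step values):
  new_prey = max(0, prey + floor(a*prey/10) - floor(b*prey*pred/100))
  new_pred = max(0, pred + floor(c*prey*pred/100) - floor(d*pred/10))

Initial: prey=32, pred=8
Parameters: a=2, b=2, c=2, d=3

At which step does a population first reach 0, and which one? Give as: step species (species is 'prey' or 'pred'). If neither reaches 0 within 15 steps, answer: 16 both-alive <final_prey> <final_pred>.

Answer: 16 both-alive 2 3

Derivation:
Step 1: prey: 32+6-5=33; pred: 8+5-2=11
Step 2: prey: 33+6-7=32; pred: 11+7-3=15
Step 3: prey: 32+6-9=29; pred: 15+9-4=20
Step 4: prey: 29+5-11=23; pred: 20+11-6=25
Step 5: prey: 23+4-11=16; pred: 25+11-7=29
Step 6: prey: 16+3-9=10; pred: 29+9-8=30
Step 7: prey: 10+2-6=6; pred: 30+6-9=27
Step 8: prey: 6+1-3=4; pred: 27+3-8=22
Step 9: prey: 4+0-1=3; pred: 22+1-6=17
Step 10: prey: 3+0-1=2; pred: 17+1-5=13
Step 11: prey: 2+0-0=2; pred: 13+0-3=10
Step 12: prey: 2+0-0=2; pred: 10+0-3=7
Step 13: prey: 2+0-0=2; pred: 7+0-2=5
Step 14: prey: 2+0-0=2; pred: 5+0-1=4
Step 15: prey: 2+0-0=2; pred: 4+0-1=3
No extinction within 15 steps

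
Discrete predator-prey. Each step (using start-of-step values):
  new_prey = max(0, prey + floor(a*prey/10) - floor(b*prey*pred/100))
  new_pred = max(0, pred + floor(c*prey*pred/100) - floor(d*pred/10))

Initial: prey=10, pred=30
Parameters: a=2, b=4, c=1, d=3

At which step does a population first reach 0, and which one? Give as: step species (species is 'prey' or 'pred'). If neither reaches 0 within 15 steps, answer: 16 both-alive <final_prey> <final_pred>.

Step 1: prey: 10+2-12=0; pred: 30+3-9=24
First extinction: prey at step 1

Answer: 1 prey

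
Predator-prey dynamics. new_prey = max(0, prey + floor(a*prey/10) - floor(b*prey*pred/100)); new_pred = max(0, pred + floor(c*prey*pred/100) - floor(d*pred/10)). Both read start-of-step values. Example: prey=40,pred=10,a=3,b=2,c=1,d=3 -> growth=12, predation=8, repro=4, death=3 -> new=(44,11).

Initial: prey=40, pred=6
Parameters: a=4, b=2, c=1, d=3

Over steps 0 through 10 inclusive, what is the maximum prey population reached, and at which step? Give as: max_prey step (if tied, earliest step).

Answer: 104 5

Derivation:
Step 1: prey: 40+16-4=52; pred: 6+2-1=7
Step 2: prey: 52+20-7=65; pred: 7+3-2=8
Step 3: prey: 65+26-10=81; pred: 8+5-2=11
Step 4: prey: 81+32-17=96; pred: 11+8-3=16
Step 5: prey: 96+38-30=104; pred: 16+15-4=27
Step 6: prey: 104+41-56=89; pred: 27+28-8=47
Step 7: prey: 89+35-83=41; pred: 47+41-14=74
Step 8: prey: 41+16-60=0; pred: 74+30-22=82
Step 9: prey: 0+0-0=0; pred: 82+0-24=58
Step 10: prey: 0+0-0=0; pred: 58+0-17=41
Max prey = 104 at step 5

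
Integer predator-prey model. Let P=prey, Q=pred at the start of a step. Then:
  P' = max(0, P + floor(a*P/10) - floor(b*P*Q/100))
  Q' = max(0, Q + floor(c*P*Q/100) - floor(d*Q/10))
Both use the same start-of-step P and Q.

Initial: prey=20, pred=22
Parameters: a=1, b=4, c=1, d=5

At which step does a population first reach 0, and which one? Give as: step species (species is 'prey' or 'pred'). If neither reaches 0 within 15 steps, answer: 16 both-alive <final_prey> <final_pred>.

Answer: 16 both-alive 2 1

Derivation:
Step 1: prey: 20+2-17=5; pred: 22+4-11=15
Step 2: prey: 5+0-3=2; pred: 15+0-7=8
Step 3: prey: 2+0-0=2; pred: 8+0-4=4
Step 4: prey: 2+0-0=2; pred: 4+0-2=2
Step 5: prey: 2+0-0=2; pred: 2+0-1=1
Step 6: prey: 2+0-0=2; pred: 1+0-0=1
Steps 7-15: state stable at prey=2, pred=1 (no change)
No extinction within 15 steps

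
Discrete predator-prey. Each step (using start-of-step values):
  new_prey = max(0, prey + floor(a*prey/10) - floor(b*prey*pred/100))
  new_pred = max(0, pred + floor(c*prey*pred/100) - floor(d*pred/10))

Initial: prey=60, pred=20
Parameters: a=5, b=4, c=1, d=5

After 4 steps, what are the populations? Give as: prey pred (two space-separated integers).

Step 1: prey: 60+30-48=42; pred: 20+12-10=22
Step 2: prey: 42+21-36=27; pred: 22+9-11=20
Step 3: prey: 27+13-21=19; pred: 20+5-10=15
Step 4: prey: 19+9-11=17; pred: 15+2-7=10

Answer: 17 10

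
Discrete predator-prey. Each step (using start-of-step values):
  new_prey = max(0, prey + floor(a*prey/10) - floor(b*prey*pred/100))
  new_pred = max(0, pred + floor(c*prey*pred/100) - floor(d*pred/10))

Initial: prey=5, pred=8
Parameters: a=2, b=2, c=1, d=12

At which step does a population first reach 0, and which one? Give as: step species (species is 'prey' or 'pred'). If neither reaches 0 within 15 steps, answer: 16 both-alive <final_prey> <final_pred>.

Step 1: prey: 5+1-0=6; pred: 8+0-9=0
First extinction: pred at step 1

Answer: 1 pred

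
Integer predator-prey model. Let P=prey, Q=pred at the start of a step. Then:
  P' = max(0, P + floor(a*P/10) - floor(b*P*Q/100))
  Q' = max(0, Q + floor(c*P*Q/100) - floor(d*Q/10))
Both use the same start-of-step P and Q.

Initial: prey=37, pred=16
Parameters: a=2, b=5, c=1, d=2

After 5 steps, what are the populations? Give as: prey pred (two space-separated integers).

Step 1: prey: 37+7-29=15; pred: 16+5-3=18
Step 2: prey: 15+3-13=5; pred: 18+2-3=17
Step 3: prey: 5+1-4=2; pred: 17+0-3=14
Step 4: prey: 2+0-1=1; pred: 14+0-2=12
Step 5: prey: 1+0-0=1; pred: 12+0-2=10

Answer: 1 10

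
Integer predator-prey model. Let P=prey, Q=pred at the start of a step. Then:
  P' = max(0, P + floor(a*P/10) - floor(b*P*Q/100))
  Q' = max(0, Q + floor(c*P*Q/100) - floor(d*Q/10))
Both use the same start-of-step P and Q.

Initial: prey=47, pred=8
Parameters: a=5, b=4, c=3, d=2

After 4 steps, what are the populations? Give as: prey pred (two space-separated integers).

Answer: 0 74

Derivation:
Step 1: prey: 47+23-15=55; pred: 8+11-1=18
Step 2: prey: 55+27-39=43; pred: 18+29-3=44
Step 3: prey: 43+21-75=0; pred: 44+56-8=92
Step 4: prey: 0+0-0=0; pred: 92+0-18=74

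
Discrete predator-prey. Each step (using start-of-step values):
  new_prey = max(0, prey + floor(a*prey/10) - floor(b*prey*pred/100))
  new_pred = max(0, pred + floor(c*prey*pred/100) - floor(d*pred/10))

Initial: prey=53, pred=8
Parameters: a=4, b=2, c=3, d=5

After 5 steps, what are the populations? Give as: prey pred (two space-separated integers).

Answer: 0 94

Derivation:
Step 1: prey: 53+21-8=66; pred: 8+12-4=16
Step 2: prey: 66+26-21=71; pred: 16+31-8=39
Step 3: prey: 71+28-55=44; pred: 39+83-19=103
Step 4: prey: 44+17-90=0; pred: 103+135-51=187
Step 5: prey: 0+0-0=0; pred: 187+0-93=94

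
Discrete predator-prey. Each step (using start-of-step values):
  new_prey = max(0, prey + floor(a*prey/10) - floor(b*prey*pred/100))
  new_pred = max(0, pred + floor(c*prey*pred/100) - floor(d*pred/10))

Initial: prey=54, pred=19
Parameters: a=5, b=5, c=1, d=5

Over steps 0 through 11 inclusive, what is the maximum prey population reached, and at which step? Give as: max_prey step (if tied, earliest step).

Answer: 108 11

Derivation:
Step 1: prey: 54+27-51=30; pred: 19+10-9=20
Step 2: prey: 30+15-30=15; pred: 20+6-10=16
Step 3: prey: 15+7-12=10; pred: 16+2-8=10
Step 4: prey: 10+5-5=10; pred: 10+1-5=6
Step 5: prey: 10+5-3=12; pred: 6+0-3=3
Step 6: prey: 12+6-1=17; pred: 3+0-1=2
Step 7: prey: 17+8-1=24; pred: 2+0-1=1
Step 8: prey: 24+12-1=35; pred: 1+0-0=1
Step 9: prey: 35+17-1=51; pred: 1+0-0=1
Step 10: prey: 51+25-2=74; pred: 1+0-0=1
Step 11: prey: 74+37-3=108; pred: 1+0-0=1
Max prey = 108 at step 11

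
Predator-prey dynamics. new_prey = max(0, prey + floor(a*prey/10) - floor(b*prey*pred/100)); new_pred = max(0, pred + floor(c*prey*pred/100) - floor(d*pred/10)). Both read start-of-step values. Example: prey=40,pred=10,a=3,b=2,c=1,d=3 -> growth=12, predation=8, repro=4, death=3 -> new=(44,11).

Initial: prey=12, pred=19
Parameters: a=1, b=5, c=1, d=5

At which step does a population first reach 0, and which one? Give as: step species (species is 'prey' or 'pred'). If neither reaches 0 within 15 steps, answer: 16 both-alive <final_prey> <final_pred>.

Answer: 16 both-alive 1 1

Derivation:
Step 1: prey: 12+1-11=2; pred: 19+2-9=12
Step 2: prey: 2+0-1=1; pred: 12+0-6=6
Step 3: prey: 1+0-0=1; pred: 6+0-3=3
Step 4: prey: 1+0-0=1; pred: 3+0-1=2
Step 5: prey: 1+0-0=1; pred: 2+0-1=1
Step 6: prey: 1+0-0=1; pred: 1+0-0=1
Steps 7-15: state stable at prey=1, pred=1 (no change)
No extinction within 15 steps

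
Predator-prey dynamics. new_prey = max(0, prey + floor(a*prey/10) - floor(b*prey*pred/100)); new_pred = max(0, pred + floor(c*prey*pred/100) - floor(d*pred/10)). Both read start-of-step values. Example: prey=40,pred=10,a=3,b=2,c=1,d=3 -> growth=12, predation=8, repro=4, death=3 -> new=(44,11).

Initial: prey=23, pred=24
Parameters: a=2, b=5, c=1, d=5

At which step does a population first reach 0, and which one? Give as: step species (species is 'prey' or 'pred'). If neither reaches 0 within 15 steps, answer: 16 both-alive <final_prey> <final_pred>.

Answer: 1 prey

Derivation:
Step 1: prey: 23+4-27=0; pred: 24+5-12=17
First extinction: prey at step 1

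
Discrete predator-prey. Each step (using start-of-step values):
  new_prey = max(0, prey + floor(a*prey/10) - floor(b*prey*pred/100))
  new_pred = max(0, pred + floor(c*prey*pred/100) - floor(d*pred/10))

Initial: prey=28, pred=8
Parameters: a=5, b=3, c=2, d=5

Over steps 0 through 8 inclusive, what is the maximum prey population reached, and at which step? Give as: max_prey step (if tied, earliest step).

Answer: 63 4

Derivation:
Step 1: prey: 28+14-6=36; pred: 8+4-4=8
Step 2: prey: 36+18-8=46; pred: 8+5-4=9
Step 3: prey: 46+23-12=57; pred: 9+8-4=13
Step 4: prey: 57+28-22=63; pred: 13+14-6=21
Step 5: prey: 63+31-39=55; pred: 21+26-10=37
Step 6: prey: 55+27-61=21; pred: 37+40-18=59
Step 7: prey: 21+10-37=0; pred: 59+24-29=54
Step 8: prey: 0+0-0=0; pred: 54+0-27=27
Max prey = 63 at step 4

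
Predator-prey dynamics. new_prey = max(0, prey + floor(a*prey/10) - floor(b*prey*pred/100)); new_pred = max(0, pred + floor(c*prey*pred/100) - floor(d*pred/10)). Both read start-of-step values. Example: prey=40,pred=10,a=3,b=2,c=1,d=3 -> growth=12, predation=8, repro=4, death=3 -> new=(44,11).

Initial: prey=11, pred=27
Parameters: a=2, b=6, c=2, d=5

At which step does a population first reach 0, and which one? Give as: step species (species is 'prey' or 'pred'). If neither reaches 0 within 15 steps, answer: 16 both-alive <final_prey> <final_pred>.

Step 1: prey: 11+2-17=0; pred: 27+5-13=19
First extinction: prey at step 1

Answer: 1 prey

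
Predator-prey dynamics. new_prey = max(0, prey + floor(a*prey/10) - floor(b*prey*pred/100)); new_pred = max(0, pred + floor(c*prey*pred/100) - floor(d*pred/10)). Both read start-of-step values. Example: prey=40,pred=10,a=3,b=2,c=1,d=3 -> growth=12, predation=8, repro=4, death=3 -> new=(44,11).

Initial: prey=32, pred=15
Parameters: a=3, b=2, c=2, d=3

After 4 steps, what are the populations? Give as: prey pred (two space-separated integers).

Step 1: prey: 32+9-9=32; pred: 15+9-4=20
Step 2: prey: 32+9-12=29; pred: 20+12-6=26
Step 3: prey: 29+8-15=22; pred: 26+15-7=34
Step 4: prey: 22+6-14=14; pred: 34+14-10=38

Answer: 14 38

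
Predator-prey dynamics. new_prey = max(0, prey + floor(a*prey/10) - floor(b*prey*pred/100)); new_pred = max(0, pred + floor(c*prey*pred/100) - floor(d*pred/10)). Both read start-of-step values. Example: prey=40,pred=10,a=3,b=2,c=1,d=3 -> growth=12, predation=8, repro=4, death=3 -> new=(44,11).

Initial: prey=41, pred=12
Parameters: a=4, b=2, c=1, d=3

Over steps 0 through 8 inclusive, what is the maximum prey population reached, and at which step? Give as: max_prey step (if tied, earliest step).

Step 1: prey: 41+16-9=48; pred: 12+4-3=13
Step 2: prey: 48+19-12=55; pred: 13+6-3=16
Step 3: prey: 55+22-17=60; pred: 16+8-4=20
Step 4: prey: 60+24-24=60; pred: 20+12-6=26
Step 5: prey: 60+24-31=53; pred: 26+15-7=34
Step 6: prey: 53+21-36=38; pred: 34+18-10=42
Step 7: prey: 38+15-31=22; pred: 42+15-12=45
Step 8: prey: 22+8-19=11; pred: 45+9-13=41
Max prey = 60 at step 3

Answer: 60 3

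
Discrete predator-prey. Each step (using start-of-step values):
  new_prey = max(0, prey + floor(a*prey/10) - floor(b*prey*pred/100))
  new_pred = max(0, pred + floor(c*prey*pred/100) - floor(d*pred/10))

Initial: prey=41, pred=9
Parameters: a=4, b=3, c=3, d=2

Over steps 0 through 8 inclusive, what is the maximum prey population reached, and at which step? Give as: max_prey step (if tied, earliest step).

Step 1: prey: 41+16-11=46; pred: 9+11-1=19
Step 2: prey: 46+18-26=38; pred: 19+26-3=42
Step 3: prey: 38+15-47=6; pred: 42+47-8=81
Step 4: prey: 6+2-14=0; pred: 81+14-16=79
Step 5: prey: 0+0-0=0; pred: 79+0-15=64
Step 6: prey: 0+0-0=0; pred: 64+0-12=52
Step 7: prey: 0+0-0=0; pred: 52+0-10=42
Step 8: prey: 0+0-0=0; pred: 42+0-8=34
Max prey = 46 at step 1

Answer: 46 1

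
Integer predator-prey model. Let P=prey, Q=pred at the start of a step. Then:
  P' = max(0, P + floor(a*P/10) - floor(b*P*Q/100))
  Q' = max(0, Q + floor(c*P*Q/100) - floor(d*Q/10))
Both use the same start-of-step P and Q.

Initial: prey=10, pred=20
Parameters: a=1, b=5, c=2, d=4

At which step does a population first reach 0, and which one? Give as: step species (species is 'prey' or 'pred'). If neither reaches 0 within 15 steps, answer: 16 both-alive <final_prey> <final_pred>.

Answer: 16 both-alive 1 2

Derivation:
Step 1: prey: 10+1-10=1; pred: 20+4-8=16
Step 2: prey: 1+0-0=1; pred: 16+0-6=10
Step 3: prey: 1+0-0=1; pred: 10+0-4=6
Step 4: prey: 1+0-0=1; pred: 6+0-2=4
Step 5: prey: 1+0-0=1; pred: 4+0-1=3
Step 6: prey: 1+0-0=1; pred: 3+0-1=2
Step 7: prey: 1+0-0=1; pred: 2+0-0=2
Steps 8-15: state stable at prey=1, pred=2 (no change)
No extinction within 15 steps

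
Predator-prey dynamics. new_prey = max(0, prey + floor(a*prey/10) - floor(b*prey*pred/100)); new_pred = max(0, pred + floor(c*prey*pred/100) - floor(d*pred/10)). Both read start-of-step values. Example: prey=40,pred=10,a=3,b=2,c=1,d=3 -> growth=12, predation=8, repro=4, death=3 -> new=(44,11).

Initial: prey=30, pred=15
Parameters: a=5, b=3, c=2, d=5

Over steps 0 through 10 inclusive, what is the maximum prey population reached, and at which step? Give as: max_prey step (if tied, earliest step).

Step 1: prey: 30+15-13=32; pred: 15+9-7=17
Step 2: prey: 32+16-16=32; pred: 17+10-8=19
Step 3: prey: 32+16-18=30; pred: 19+12-9=22
Step 4: prey: 30+15-19=26; pred: 22+13-11=24
Step 5: prey: 26+13-18=21; pred: 24+12-12=24
Step 6: prey: 21+10-15=16; pred: 24+10-12=22
Step 7: prey: 16+8-10=14; pred: 22+7-11=18
Step 8: prey: 14+7-7=14; pred: 18+5-9=14
Step 9: prey: 14+7-5=16; pred: 14+3-7=10
Step 10: prey: 16+8-4=20; pred: 10+3-5=8
Max prey = 32 at step 1

Answer: 32 1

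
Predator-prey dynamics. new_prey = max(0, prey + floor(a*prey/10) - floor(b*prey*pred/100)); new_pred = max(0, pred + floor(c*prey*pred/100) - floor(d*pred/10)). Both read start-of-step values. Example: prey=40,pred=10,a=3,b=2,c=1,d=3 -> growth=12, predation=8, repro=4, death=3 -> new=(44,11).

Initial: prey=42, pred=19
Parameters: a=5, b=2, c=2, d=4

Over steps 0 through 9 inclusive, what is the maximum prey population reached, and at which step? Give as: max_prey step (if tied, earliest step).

Answer: 48 1

Derivation:
Step 1: prey: 42+21-15=48; pred: 19+15-7=27
Step 2: prey: 48+24-25=47; pred: 27+25-10=42
Step 3: prey: 47+23-39=31; pred: 42+39-16=65
Step 4: prey: 31+15-40=6; pred: 65+40-26=79
Step 5: prey: 6+3-9=0; pred: 79+9-31=57
Step 6: prey: 0+0-0=0; pred: 57+0-22=35
Step 7: prey: 0+0-0=0; pred: 35+0-14=21
Step 8: prey: 0+0-0=0; pred: 21+0-8=13
Step 9: prey: 0+0-0=0; pred: 13+0-5=8
Max prey = 48 at step 1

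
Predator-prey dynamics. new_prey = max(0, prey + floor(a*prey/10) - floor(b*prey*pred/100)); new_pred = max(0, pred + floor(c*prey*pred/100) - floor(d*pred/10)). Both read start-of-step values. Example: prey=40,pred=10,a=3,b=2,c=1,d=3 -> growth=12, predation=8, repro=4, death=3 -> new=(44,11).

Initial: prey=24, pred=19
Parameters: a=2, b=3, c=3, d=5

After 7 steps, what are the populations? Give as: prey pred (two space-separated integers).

Answer: 3 2

Derivation:
Step 1: prey: 24+4-13=15; pred: 19+13-9=23
Step 2: prey: 15+3-10=8; pred: 23+10-11=22
Step 3: prey: 8+1-5=4; pred: 22+5-11=16
Step 4: prey: 4+0-1=3; pred: 16+1-8=9
Step 5: prey: 3+0-0=3; pred: 9+0-4=5
Step 6: prey: 3+0-0=3; pred: 5+0-2=3
Step 7: prey: 3+0-0=3; pred: 3+0-1=2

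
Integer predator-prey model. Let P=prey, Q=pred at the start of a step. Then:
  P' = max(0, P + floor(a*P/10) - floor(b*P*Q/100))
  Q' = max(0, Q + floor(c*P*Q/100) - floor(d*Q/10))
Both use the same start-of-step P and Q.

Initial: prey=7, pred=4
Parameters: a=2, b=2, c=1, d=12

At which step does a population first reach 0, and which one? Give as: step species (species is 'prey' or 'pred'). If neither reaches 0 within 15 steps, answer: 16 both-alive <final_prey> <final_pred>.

Step 1: prey: 7+1-0=8; pred: 4+0-4=0
First extinction: pred at step 1

Answer: 1 pred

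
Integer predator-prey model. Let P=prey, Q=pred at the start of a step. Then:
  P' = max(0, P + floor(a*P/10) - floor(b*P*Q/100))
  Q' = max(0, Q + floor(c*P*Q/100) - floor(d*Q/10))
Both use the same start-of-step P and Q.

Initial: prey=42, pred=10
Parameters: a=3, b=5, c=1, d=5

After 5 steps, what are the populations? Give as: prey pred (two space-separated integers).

Answer: 32 3

Derivation:
Step 1: prey: 42+12-21=33; pred: 10+4-5=9
Step 2: prey: 33+9-14=28; pred: 9+2-4=7
Step 3: prey: 28+8-9=27; pred: 7+1-3=5
Step 4: prey: 27+8-6=29; pred: 5+1-2=4
Step 5: prey: 29+8-5=32; pred: 4+1-2=3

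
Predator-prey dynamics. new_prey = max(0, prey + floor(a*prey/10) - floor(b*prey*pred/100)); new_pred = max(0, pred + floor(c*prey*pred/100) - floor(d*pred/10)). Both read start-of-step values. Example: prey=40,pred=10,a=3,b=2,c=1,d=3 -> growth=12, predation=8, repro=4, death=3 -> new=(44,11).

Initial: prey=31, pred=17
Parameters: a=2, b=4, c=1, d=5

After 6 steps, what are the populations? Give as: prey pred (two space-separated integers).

Answer: 13 1

Derivation:
Step 1: prey: 31+6-21=16; pred: 17+5-8=14
Step 2: prey: 16+3-8=11; pred: 14+2-7=9
Step 3: prey: 11+2-3=10; pred: 9+0-4=5
Step 4: prey: 10+2-2=10; pred: 5+0-2=3
Step 5: prey: 10+2-1=11; pred: 3+0-1=2
Step 6: prey: 11+2-0=13; pred: 2+0-1=1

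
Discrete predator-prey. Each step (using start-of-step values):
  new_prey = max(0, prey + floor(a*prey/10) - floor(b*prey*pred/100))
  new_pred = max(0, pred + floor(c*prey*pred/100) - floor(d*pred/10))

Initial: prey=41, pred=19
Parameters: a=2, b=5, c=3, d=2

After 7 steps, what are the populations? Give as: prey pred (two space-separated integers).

Answer: 0 16

Derivation:
Step 1: prey: 41+8-38=11; pred: 19+23-3=39
Step 2: prey: 11+2-21=0; pred: 39+12-7=44
Step 3: prey: 0+0-0=0; pred: 44+0-8=36
Step 4: prey: 0+0-0=0; pred: 36+0-7=29
Step 5: prey: 0+0-0=0; pred: 29+0-5=24
Step 6: prey: 0+0-0=0; pred: 24+0-4=20
Step 7: prey: 0+0-0=0; pred: 20+0-4=16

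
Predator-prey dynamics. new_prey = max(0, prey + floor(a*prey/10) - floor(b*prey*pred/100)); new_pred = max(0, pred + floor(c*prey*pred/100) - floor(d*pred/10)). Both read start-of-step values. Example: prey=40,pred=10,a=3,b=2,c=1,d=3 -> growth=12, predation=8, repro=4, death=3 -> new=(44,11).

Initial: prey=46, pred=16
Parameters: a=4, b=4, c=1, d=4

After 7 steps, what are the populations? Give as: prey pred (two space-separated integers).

Step 1: prey: 46+18-29=35; pred: 16+7-6=17
Step 2: prey: 35+14-23=26; pred: 17+5-6=16
Step 3: prey: 26+10-16=20; pred: 16+4-6=14
Step 4: prey: 20+8-11=17; pred: 14+2-5=11
Step 5: prey: 17+6-7=16; pred: 11+1-4=8
Step 6: prey: 16+6-5=17; pred: 8+1-3=6
Step 7: prey: 17+6-4=19; pred: 6+1-2=5

Answer: 19 5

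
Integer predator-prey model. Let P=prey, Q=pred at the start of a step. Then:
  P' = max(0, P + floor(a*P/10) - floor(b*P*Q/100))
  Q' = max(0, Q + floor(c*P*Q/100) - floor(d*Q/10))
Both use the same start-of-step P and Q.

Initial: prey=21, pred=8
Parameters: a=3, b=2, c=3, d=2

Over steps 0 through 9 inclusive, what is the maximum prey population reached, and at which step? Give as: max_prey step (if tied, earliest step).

Answer: 26 2

Derivation:
Step 1: prey: 21+6-3=24; pred: 8+5-1=12
Step 2: prey: 24+7-5=26; pred: 12+8-2=18
Step 3: prey: 26+7-9=24; pred: 18+14-3=29
Step 4: prey: 24+7-13=18; pred: 29+20-5=44
Step 5: prey: 18+5-15=8; pred: 44+23-8=59
Step 6: prey: 8+2-9=1; pred: 59+14-11=62
Step 7: prey: 1+0-1=0; pred: 62+1-12=51
Step 8: prey: 0+0-0=0; pred: 51+0-10=41
Step 9: prey: 0+0-0=0; pred: 41+0-8=33
Max prey = 26 at step 2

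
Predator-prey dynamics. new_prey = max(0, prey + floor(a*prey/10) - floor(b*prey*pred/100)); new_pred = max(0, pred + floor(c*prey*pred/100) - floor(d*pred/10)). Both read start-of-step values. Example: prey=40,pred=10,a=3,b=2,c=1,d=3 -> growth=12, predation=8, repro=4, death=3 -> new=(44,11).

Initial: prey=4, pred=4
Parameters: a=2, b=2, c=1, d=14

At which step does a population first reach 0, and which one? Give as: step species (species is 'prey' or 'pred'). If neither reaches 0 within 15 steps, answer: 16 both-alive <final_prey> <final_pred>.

Step 1: prey: 4+0-0=4; pred: 4+0-5=0
First extinction: pred at step 1

Answer: 1 pred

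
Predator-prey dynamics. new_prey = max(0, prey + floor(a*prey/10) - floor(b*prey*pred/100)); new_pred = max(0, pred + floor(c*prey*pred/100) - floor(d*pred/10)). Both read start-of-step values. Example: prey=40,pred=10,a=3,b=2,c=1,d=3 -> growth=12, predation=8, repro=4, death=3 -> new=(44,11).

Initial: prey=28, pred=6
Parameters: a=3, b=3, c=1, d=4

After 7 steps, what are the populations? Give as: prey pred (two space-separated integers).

Step 1: prey: 28+8-5=31; pred: 6+1-2=5
Step 2: prey: 31+9-4=36; pred: 5+1-2=4
Step 3: prey: 36+10-4=42; pred: 4+1-1=4
Step 4: prey: 42+12-5=49; pred: 4+1-1=4
Step 5: prey: 49+14-5=58; pred: 4+1-1=4
Step 6: prey: 58+17-6=69; pred: 4+2-1=5
Step 7: prey: 69+20-10=79; pred: 5+3-2=6

Answer: 79 6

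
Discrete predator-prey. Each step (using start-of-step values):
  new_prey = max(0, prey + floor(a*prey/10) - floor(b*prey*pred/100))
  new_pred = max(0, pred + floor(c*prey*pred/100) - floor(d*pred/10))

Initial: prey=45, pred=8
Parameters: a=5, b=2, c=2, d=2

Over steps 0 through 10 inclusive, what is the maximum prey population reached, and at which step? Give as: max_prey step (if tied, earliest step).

Step 1: prey: 45+22-7=60; pred: 8+7-1=14
Step 2: prey: 60+30-16=74; pred: 14+16-2=28
Step 3: prey: 74+37-41=70; pred: 28+41-5=64
Step 4: prey: 70+35-89=16; pred: 64+89-12=141
Step 5: prey: 16+8-45=0; pred: 141+45-28=158
Step 6: prey: 0+0-0=0; pred: 158+0-31=127
Step 7: prey: 0+0-0=0; pred: 127+0-25=102
Step 8: prey: 0+0-0=0; pred: 102+0-20=82
Step 9: prey: 0+0-0=0; pred: 82+0-16=66
Step 10: prey: 0+0-0=0; pred: 66+0-13=53
Max prey = 74 at step 2

Answer: 74 2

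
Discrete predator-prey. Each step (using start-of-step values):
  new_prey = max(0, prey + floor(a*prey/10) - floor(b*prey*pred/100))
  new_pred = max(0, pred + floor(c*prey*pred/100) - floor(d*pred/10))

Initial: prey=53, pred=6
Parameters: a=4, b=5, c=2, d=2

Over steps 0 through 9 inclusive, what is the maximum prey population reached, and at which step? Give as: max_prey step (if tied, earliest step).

Answer: 59 1

Derivation:
Step 1: prey: 53+21-15=59; pred: 6+6-1=11
Step 2: prey: 59+23-32=50; pred: 11+12-2=21
Step 3: prey: 50+20-52=18; pred: 21+21-4=38
Step 4: prey: 18+7-34=0; pred: 38+13-7=44
Step 5: prey: 0+0-0=0; pred: 44+0-8=36
Step 6: prey: 0+0-0=0; pred: 36+0-7=29
Step 7: prey: 0+0-0=0; pred: 29+0-5=24
Step 8: prey: 0+0-0=0; pred: 24+0-4=20
Step 9: prey: 0+0-0=0; pred: 20+0-4=16
Max prey = 59 at step 1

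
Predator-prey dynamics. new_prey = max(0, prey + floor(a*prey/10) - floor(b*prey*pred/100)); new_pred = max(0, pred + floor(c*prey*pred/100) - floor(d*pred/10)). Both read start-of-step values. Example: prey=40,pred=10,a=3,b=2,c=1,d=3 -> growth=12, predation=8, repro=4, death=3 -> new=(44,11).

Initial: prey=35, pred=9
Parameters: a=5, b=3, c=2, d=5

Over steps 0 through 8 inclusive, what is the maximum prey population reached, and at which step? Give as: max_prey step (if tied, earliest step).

Step 1: prey: 35+17-9=43; pred: 9+6-4=11
Step 2: prey: 43+21-14=50; pred: 11+9-5=15
Step 3: prey: 50+25-22=53; pred: 15+15-7=23
Step 4: prey: 53+26-36=43; pred: 23+24-11=36
Step 5: prey: 43+21-46=18; pred: 36+30-18=48
Step 6: prey: 18+9-25=2; pred: 48+17-24=41
Step 7: prey: 2+1-2=1; pred: 41+1-20=22
Step 8: prey: 1+0-0=1; pred: 22+0-11=11
Max prey = 53 at step 3

Answer: 53 3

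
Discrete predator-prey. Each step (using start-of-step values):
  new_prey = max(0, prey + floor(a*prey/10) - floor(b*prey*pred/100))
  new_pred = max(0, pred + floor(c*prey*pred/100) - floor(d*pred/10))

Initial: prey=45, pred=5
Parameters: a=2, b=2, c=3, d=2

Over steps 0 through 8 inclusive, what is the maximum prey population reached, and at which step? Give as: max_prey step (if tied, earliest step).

Answer: 50 1

Derivation:
Step 1: prey: 45+9-4=50; pred: 5+6-1=10
Step 2: prey: 50+10-10=50; pred: 10+15-2=23
Step 3: prey: 50+10-23=37; pred: 23+34-4=53
Step 4: prey: 37+7-39=5; pred: 53+58-10=101
Step 5: prey: 5+1-10=0; pred: 101+15-20=96
Step 6: prey: 0+0-0=0; pred: 96+0-19=77
Step 7: prey: 0+0-0=0; pred: 77+0-15=62
Step 8: prey: 0+0-0=0; pred: 62+0-12=50
Max prey = 50 at step 1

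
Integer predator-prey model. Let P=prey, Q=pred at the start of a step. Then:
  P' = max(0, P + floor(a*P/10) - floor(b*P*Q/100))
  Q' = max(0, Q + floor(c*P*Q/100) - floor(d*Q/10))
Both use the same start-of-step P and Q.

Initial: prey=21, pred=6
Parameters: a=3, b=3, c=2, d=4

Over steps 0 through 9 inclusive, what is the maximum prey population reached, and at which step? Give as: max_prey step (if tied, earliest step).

Answer: 35 5

Derivation:
Step 1: prey: 21+6-3=24; pred: 6+2-2=6
Step 2: prey: 24+7-4=27; pred: 6+2-2=6
Step 3: prey: 27+8-4=31; pred: 6+3-2=7
Step 4: prey: 31+9-6=34; pred: 7+4-2=9
Step 5: prey: 34+10-9=35; pred: 9+6-3=12
Step 6: prey: 35+10-12=33; pred: 12+8-4=16
Step 7: prey: 33+9-15=27; pred: 16+10-6=20
Step 8: prey: 27+8-16=19; pred: 20+10-8=22
Step 9: prey: 19+5-12=12; pred: 22+8-8=22
Max prey = 35 at step 5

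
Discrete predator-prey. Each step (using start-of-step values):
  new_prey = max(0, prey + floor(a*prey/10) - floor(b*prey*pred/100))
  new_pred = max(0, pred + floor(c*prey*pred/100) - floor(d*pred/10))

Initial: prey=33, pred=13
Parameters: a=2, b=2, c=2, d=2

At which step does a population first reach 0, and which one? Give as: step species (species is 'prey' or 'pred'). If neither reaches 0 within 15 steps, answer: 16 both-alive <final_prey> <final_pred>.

Step 1: prey: 33+6-8=31; pred: 13+8-2=19
Step 2: prey: 31+6-11=26; pred: 19+11-3=27
Step 3: prey: 26+5-14=17; pred: 27+14-5=36
Step 4: prey: 17+3-12=8; pred: 36+12-7=41
Step 5: prey: 8+1-6=3; pred: 41+6-8=39
Step 6: prey: 3+0-2=1; pred: 39+2-7=34
Step 7: prey: 1+0-0=1; pred: 34+0-6=28
Step 8: prey: 1+0-0=1; pred: 28+0-5=23
Step 9: prey: 1+0-0=1; pred: 23+0-4=19
Step 10: prey: 1+0-0=1; pred: 19+0-3=16
Step 11: prey: 1+0-0=1; pred: 16+0-3=13
Step 12: prey: 1+0-0=1; pred: 13+0-2=11
Step 13: prey: 1+0-0=1; pred: 11+0-2=9
Step 14: prey: 1+0-0=1; pred: 9+0-1=8
Step 15: prey: 1+0-0=1; pred: 8+0-1=7
No extinction within 15 steps

Answer: 16 both-alive 1 7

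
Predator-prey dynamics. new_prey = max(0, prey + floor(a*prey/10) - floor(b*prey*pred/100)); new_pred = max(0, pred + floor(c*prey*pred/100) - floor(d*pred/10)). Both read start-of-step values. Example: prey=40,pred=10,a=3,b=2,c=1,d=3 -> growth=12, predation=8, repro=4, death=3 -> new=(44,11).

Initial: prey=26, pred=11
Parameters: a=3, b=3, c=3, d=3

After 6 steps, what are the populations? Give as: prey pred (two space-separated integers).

Step 1: prey: 26+7-8=25; pred: 11+8-3=16
Step 2: prey: 25+7-12=20; pred: 16+12-4=24
Step 3: prey: 20+6-14=12; pred: 24+14-7=31
Step 4: prey: 12+3-11=4; pred: 31+11-9=33
Step 5: prey: 4+1-3=2; pred: 33+3-9=27
Step 6: prey: 2+0-1=1; pred: 27+1-8=20

Answer: 1 20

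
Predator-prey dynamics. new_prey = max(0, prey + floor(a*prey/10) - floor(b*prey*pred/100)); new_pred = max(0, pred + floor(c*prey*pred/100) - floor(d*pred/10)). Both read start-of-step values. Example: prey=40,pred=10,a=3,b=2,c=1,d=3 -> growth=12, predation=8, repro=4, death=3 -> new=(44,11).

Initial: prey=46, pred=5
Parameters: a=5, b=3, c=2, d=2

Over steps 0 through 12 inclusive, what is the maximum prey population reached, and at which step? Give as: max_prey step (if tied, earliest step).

Answer: 79 2

Derivation:
Step 1: prey: 46+23-6=63; pred: 5+4-1=8
Step 2: prey: 63+31-15=79; pred: 8+10-1=17
Step 3: prey: 79+39-40=78; pred: 17+26-3=40
Step 4: prey: 78+39-93=24; pred: 40+62-8=94
Step 5: prey: 24+12-67=0; pred: 94+45-18=121
Step 6: prey: 0+0-0=0; pred: 121+0-24=97
Step 7: prey: 0+0-0=0; pred: 97+0-19=78
Step 8: prey: 0+0-0=0; pred: 78+0-15=63
Step 9: prey: 0+0-0=0; pred: 63+0-12=51
Step 10: prey: 0+0-0=0; pred: 51+0-10=41
Step 11: prey: 0+0-0=0; pred: 41+0-8=33
Step 12: prey: 0+0-0=0; pred: 33+0-6=27
Max prey = 79 at step 2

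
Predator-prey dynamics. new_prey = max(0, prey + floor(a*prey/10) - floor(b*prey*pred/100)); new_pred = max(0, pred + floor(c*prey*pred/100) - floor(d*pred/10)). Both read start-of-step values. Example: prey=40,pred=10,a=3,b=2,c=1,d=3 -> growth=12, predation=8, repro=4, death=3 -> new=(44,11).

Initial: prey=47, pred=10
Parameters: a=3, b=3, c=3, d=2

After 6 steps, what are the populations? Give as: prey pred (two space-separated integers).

Answer: 0 44

Derivation:
Step 1: prey: 47+14-14=47; pred: 10+14-2=22
Step 2: prey: 47+14-31=30; pred: 22+31-4=49
Step 3: prey: 30+9-44=0; pred: 49+44-9=84
Step 4: prey: 0+0-0=0; pred: 84+0-16=68
Step 5: prey: 0+0-0=0; pred: 68+0-13=55
Step 6: prey: 0+0-0=0; pred: 55+0-11=44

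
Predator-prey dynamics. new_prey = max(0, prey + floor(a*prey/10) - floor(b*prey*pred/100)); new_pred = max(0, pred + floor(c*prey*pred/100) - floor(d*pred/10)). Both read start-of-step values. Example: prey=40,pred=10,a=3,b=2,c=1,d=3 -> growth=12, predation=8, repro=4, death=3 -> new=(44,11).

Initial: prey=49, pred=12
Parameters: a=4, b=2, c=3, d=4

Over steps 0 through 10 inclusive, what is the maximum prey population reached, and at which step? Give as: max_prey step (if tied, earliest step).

Answer: 57 1

Derivation:
Step 1: prey: 49+19-11=57; pred: 12+17-4=25
Step 2: prey: 57+22-28=51; pred: 25+42-10=57
Step 3: prey: 51+20-58=13; pred: 57+87-22=122
Step 4: prey: 13+5-31=0; pred: 122+47-48=121
Step 5: prey: 0+0-0=0; pred: 121+0-48=73
Step 6: prey: 0+0-0=0; pred: 73+0-29=44
Step 7: prey: 0+0-0=0; pred: 44+0-17=27
Step 8: prey: 0+0-0=0; pred: 27+0-10=17
Step 9: prey: 0+0-0=0; pred: 17+0-6=11
Step 10: prey: 0+0-0=0; pred: 11+0-4=7
Max prey = 57 at step 1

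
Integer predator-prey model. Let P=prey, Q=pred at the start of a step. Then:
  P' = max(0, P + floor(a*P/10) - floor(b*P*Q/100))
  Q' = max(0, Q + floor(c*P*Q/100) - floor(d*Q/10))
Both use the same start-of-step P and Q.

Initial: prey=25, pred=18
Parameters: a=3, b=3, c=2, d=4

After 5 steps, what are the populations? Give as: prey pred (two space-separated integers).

Step 1: prey: 25+7-13=19; pred: 18+9-7=20
Step 2: prey: 19+5-11=13; pred: 20+7-8=19
Step 3: prey: 13+3-7=9; pred: 19+4-7=16
Step 4: prey: 9+2-4=7; pred: 16+2-6=12
Step 5: prey: 7+2-2=7; pred: 12+1-4=9

Answer: 7 9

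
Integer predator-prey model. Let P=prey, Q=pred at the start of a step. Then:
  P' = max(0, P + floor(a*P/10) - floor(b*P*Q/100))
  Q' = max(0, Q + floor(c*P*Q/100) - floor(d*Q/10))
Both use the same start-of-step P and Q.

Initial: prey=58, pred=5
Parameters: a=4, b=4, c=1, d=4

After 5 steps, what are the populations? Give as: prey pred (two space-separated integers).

Answer: 85 23

Derivation:
Step 1: prey: 58+23-11=70; pred: 5+2-2=5
Step 2: prey: 70+28-14=84; pred: 5+3-2=6
Step 3: prey: 84+33-20=97; pred: 6+5-2=9
Step 4: prey: 97+38-34=101; pred: 9+8-3=14
Step 5: prey: 101+40-56=85; pred: 14+14-5=23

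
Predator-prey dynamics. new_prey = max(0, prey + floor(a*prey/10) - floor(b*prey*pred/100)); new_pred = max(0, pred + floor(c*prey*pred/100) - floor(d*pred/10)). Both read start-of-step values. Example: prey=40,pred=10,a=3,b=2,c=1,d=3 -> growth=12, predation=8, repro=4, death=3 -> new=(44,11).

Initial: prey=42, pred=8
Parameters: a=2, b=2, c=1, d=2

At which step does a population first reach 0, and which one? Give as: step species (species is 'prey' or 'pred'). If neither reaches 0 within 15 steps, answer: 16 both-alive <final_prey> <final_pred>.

Answer: 16 both-alive 5 8

Derivation:
Step 1: prey: 42+8-6=44; pred: 8+3-1=10
Step 2: prey: 44+8-8=44; pred: 10+4-2=12
Step 3: prey: 44+8-10=42; pred: 12+5-2=15
Step 4: prey: 42+8-12=38; pred: 15+6-3=18
Step 5: prey: 38+7-13=32; pred: 18+6-3=21
Step 6: prey: 32+6-13=25; pred: 21+6-4=23
Step 7: prey: 25+5-11=19; pred: 23+5-4=24
Step 8: prey: 19+3-9=13; pred: 24+4-4=24
Step 9: prey: 13+2-6=9; pred: 24+3-4=23
Step 10: prey: 9+1-4=6; pred: 23+2-4=21
Step 11: prey: 6+1-2=5; pred: 21+1-4=18
Step 12: prey: 5+1-1=5; pred: 18+0-3=15
Step 13: prey: 5+1-1=5; pred: 15+0-3=12
Step 14: prey: 5+1-1=5; pred: 12+0-2=10
Step 15: prey: 5+1-1=5; pred: 10+0-2=8
No extinction within 15 steps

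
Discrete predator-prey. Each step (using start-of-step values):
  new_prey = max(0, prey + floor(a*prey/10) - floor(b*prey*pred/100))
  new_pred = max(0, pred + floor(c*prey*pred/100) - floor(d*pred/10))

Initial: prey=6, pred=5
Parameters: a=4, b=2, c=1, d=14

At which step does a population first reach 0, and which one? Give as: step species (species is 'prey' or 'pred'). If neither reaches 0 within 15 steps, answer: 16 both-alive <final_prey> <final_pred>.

Answer: 1 pred

Derivation:
Step 1: prey: 6+2-0=8; pred: 5+0-7=0
First extinction: pred at step 1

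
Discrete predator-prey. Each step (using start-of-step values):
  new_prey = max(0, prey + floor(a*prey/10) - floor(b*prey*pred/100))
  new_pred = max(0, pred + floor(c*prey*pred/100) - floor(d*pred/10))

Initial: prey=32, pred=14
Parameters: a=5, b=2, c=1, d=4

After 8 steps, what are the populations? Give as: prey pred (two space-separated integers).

Step 1: prey: 32+16-8=40; pred: 14+4-5=13
Step 2: prey: 40+20-10=50; pred: 13+5-5=13
Step 3: prey: 50+25-13=62; pred: 13+6-5=14
Step 4: prey: 62+31-17=76; pred: 14+8-5=17
Step 5: prey: 76+38-25=89; pred: 17+12-6=23
Step 6: prey: 89+44-40=93; pred: 23+20-9=34
Step 7: prey: 93+46-63=76; pred: 34+31-13=52
Step 8: prey: 76+38-79=35; pred: 52+39-20=71

Answer: 35 71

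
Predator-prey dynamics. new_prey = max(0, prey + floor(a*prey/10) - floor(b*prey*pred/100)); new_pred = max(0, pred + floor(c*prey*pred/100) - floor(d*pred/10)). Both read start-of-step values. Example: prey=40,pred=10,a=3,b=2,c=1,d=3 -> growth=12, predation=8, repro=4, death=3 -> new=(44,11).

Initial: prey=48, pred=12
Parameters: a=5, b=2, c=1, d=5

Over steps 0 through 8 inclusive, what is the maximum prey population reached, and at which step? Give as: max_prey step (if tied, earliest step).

Answer: 126 5

Derivation:
Step 1: prey: 48+24-11=61; pred: 12+5-6=11
Step 2: prey: 61+30-13=78; pred: 11+6-5=12
Step 3: prey: 78+39-18=99; pred: 12+9-6=15
Step 4: prey: 99+49-29=119; pred: 15+14-7=22
Step 5: prey: 119+59-52=126; pred: 22+26-11=37
Step 6: prey: 126+63-93=96; pred: 37+46-18=65
Step 7: prey: 96+48-124=20; pred: 65+62-32=95
Step 8: prey: 20+10-38=0; pred: 95+19-47=67
Max prey = 126 at step 5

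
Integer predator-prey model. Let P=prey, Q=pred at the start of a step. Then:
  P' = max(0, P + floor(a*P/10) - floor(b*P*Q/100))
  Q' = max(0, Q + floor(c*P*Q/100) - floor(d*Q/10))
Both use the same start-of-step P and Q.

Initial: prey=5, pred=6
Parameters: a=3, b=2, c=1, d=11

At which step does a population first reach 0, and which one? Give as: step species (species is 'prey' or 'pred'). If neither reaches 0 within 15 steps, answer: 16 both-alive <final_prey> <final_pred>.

Answer: 1 pred

Derivation:
Step 1: prey: 5+1-0=6; pred: 6+0-6=0
First extinction: pred at step 1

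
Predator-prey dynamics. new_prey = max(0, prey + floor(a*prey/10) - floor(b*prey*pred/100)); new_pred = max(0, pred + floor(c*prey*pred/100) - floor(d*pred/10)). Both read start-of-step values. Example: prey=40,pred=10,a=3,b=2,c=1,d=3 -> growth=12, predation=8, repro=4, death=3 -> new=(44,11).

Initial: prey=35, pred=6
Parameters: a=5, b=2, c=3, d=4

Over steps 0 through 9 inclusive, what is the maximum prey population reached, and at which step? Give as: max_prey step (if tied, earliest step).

Step 1: prey: 35+17-4=48; pred: 6+6-2=10
Step 2: prey: 48+24-9=63; pred: 10+14-4=20
Step 3: prey: 63+31-25=69; pred: 20+37-8=49
Step 4: prey: 69+34-67=36; pred: 49+101-19=131
Step 5: prey: 36+18-94=0; pred: 131+141-52=220
Step 6: prey: 0+0-0=0; pred: 220+0-88=132
Step 7: prey: 0+0-0=0; pred: 132+0-52=80
Step 8: prey: 0+0-0=0; pred: 80+0-32=48
Step 9: prey: 0+0-0=0; pred: 48+0-19=29
Max prey = 69 at step 3

Answer: 69 3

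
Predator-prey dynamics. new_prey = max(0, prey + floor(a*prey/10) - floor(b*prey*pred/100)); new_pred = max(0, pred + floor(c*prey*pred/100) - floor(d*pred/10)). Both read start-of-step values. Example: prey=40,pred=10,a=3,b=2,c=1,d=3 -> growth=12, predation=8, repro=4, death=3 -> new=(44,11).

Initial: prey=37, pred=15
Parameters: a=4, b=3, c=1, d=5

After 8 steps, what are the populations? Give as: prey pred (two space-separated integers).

Step 1: prey: 37+14-16=35; pred: 15+5-7=13
Step 2: prey: 35+14-13=36; pred: 13+4-6=11
Step 3: prey: 36+14-11=39; pred: 11+3-5=9
Step 4: prey: 39+15-10=44; pred: 9+3-4=8
Step 5: prey: 44+17-10=51; pred: 8+3-4=7
Step 6: prey: 51+20-10=61; pred: 7+3-3=7
Step 7: prey: 61+24-12=73; pred: 7+4-3=8
Step 8: prey: 73+29-17=85; pred: 8+5-4=9

Answer: 85 9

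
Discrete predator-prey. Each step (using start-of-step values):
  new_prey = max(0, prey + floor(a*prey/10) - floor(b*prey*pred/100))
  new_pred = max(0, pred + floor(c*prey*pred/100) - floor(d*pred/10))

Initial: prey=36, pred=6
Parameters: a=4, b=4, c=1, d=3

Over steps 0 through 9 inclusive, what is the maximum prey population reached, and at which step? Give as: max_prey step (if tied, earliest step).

Step 1: prey: 36+14-8=42; pred: 6+2-1=7
Step 2: prey: 42+16-11=47; pred: 7+2-2=7
Step 3: prey: 47+18-13=52; pred: 7+3-2=8
Step 4: prey: 52+20-16=56; pred: 8+4-2=10
Step 5: prey: 56+22-22=56; pred: 10+5-3=12
Step 6: prey: 56+22-26=52; pred: 12+6-3=15
Step 7: prey: 52+20-31=41; pred: 15+7-4=18
Step 8: prey: 41+16-29=28; pred: 18+7-5=20
Step 9: prey: 28+11-22=17; pred: 20+5-6=19
Max prey = 56 at step 4

Answer: 56 4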